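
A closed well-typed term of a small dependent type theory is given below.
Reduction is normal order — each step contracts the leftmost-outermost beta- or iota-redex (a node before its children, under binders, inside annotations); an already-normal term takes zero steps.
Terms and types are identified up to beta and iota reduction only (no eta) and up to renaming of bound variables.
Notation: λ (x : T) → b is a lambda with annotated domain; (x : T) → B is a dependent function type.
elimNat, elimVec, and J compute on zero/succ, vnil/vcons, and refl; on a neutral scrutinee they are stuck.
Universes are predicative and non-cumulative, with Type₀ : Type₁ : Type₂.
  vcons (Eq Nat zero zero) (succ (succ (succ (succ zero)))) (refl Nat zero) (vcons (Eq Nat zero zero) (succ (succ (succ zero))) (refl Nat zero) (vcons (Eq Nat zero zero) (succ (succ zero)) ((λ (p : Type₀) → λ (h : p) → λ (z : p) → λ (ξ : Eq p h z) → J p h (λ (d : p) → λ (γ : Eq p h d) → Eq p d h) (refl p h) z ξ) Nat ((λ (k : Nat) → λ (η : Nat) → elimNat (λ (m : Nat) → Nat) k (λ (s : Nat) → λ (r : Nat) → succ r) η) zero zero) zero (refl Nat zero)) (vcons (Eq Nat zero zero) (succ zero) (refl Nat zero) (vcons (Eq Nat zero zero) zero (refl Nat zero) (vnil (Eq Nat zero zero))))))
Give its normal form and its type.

reduced normal form:
  vcons (Eq Nat zero zero) (succ (succ (succ (succ zero)))) (refl Nat zero) (vcons (Eq Nat zero zero) (succ (succ (succ zero))) (refl Nat zero) (vcons (Eq Nat zero zero) (succ (succ zero)) (refl Nat zero) (vcons (Eq Nat zero zero) (succ zero) (refl Nat zero) (vcons (Eq Nat zero zero) zero (refl Nat zero) (vnil (Eq Nat zero zero))))))
type:
  Vec (Eq Nat zero zero) (succ (succ (succ (succ (succ zero)))))
observation: the first redex contracted is a beta-redex; the normal form is reached in 8 normal-order steps.


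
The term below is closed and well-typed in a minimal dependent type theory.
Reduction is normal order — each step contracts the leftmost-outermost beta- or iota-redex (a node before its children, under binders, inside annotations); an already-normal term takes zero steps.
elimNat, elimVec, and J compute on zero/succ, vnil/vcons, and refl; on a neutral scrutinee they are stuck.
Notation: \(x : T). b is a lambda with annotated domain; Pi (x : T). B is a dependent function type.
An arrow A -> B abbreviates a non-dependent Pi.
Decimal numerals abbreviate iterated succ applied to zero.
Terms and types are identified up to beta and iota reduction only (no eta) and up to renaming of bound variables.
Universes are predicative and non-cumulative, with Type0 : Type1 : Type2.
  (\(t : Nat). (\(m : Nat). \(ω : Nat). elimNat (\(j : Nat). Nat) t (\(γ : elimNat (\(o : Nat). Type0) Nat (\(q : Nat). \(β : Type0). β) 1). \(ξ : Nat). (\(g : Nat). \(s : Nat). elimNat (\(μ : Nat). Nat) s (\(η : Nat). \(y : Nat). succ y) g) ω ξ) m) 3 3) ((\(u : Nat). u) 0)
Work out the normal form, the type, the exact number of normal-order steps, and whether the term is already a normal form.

reduced normal form:
  9
inferred type:
  Nat
steps to reach normal form (normal order): 50
already normal: no
first contracted redex: a beta-redex


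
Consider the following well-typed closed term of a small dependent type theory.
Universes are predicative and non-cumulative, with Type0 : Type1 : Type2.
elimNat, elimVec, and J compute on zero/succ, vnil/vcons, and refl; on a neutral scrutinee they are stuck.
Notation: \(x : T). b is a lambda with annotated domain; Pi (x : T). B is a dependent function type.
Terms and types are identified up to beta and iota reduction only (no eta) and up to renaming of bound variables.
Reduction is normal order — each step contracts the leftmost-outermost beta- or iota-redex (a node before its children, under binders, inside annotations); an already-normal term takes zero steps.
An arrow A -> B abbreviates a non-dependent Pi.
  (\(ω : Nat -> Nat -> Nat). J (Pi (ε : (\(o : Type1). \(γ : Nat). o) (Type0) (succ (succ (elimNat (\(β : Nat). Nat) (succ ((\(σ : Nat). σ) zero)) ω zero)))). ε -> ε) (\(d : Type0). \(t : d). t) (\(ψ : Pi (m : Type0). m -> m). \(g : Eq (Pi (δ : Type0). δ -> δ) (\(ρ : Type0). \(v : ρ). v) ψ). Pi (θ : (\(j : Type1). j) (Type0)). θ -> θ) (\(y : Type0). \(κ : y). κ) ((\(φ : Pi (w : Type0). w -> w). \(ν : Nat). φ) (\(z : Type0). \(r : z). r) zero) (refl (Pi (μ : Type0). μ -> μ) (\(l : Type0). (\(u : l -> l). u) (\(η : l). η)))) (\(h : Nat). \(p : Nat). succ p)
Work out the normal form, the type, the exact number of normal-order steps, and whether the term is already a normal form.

reduced normal form:
  \(ω : Type0). \(ε : ω). ε
type:
  Pi (ω : Type0). ω -> ω
steps to reach normal form (normal order): 2
term was already normal: no
first redex: a beta-redex


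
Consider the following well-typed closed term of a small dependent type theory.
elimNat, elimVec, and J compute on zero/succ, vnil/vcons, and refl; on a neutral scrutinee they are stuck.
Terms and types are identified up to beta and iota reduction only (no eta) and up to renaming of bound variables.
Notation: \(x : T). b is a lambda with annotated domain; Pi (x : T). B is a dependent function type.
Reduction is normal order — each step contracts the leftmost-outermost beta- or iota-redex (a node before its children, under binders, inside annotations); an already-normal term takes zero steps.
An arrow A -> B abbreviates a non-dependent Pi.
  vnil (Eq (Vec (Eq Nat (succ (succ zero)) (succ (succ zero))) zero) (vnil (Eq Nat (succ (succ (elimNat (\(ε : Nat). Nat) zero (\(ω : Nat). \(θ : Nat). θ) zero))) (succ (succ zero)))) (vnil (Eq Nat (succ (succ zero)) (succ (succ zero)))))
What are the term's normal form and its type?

normal form:
  vnil (Eq (Vec (Eq Nat (succ (succ zero)) (succ (succ zero))) zero) (vnil (Eq Nat (succ (succ zero)) (succ (succ zero)))) (vnil (Eq Nat (succ (succ zero)) (succ (succ zero)))))
the term's type:
  Vec (Eq (Vec (Eq Nat (succ (succ zero)) (succ (succ zero))) zero) (vnil (Eq Nat (succ (succ zero)) (succ (succ zero)))) (vnil (Eq Nat (succ (succ zero)) (succ (succ zero))))) zero
observation: contracting an elimNat iota-redex first, the term normalizes in 1 step.


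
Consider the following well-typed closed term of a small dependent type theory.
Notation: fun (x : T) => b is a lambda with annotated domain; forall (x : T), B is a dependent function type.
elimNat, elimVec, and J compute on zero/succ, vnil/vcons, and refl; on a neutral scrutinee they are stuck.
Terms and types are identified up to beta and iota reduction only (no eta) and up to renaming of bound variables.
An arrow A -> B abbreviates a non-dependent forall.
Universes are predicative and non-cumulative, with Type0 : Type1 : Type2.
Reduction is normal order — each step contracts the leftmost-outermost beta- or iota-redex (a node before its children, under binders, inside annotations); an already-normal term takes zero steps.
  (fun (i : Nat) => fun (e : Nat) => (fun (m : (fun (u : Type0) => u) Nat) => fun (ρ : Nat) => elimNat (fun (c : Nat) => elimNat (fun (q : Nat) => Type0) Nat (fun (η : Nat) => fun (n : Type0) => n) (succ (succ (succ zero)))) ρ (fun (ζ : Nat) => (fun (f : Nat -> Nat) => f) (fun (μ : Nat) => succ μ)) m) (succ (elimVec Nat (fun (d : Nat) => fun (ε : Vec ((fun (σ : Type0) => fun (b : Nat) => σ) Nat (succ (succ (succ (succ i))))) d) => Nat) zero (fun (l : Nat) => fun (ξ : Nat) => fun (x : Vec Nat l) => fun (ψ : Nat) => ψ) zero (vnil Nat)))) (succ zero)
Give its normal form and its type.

normal form:
  fun (i : Nat) => fun (e : Nat) => succ e
inferred type:
  Nat -> Nat -> Nat


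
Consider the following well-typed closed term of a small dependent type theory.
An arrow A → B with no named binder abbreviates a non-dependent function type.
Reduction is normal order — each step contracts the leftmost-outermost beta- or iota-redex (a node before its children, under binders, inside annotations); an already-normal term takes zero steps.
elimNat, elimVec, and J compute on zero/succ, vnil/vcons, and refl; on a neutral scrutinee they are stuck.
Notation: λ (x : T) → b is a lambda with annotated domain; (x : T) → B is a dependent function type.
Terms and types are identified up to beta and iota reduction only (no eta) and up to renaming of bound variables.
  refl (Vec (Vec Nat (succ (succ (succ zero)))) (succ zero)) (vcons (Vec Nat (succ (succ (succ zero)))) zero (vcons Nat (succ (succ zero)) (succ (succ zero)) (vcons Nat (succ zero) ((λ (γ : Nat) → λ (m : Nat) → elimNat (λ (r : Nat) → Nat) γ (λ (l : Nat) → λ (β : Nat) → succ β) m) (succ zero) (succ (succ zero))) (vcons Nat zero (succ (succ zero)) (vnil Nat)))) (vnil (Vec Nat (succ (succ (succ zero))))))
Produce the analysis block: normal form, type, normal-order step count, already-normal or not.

reduced normal form:
  refl (Vec (Vec Nat (succ (succ (succ zero)))) (succ zero)) (vcons (Vec Nat (succ (succ (succ zero)))) zero (vcons Nat (succ (succ zero)) (succ (succ zero)) (vcons Nat (succ zero) (succ (succ (succ zero))) (vcons Nat zero (succ (succ zero)) (vnil Nat)))) (vnil (Vec Nat (succ (succ (succ zero))))))
type:
  Eq (Vec (Vec Nat (succ (succ (succ zero)))) (succ zero)) (vcons (Vec Nat (succ (succ (succ zero)))) zero (vcons Nat (succ (succ zero)) (succ (succ zero)) (vcons Nat (succ zero) (succ (succ (succ zero))) (vcons Nat zero (succ (succ zero)) (vnil Nat)))) (vnil (Vec Nat (succ (succ (succ zero)))))) (vcons (Vec Nat (succ (succ (succ zero)))) zero (vcons Nat (succ (succ zero)) (succ (succ zero)) (vcons Nat (succ zero) (succ (succ (succ zero))) (vcons Nat zero (succ (succ zero)) (vnil Nat)))) (vnil (Vec Nat (succ (succ (succ zero))))))
steps to reach normal form (normal order): 9
term was already normal: no
first contracted redex: a beta-redex


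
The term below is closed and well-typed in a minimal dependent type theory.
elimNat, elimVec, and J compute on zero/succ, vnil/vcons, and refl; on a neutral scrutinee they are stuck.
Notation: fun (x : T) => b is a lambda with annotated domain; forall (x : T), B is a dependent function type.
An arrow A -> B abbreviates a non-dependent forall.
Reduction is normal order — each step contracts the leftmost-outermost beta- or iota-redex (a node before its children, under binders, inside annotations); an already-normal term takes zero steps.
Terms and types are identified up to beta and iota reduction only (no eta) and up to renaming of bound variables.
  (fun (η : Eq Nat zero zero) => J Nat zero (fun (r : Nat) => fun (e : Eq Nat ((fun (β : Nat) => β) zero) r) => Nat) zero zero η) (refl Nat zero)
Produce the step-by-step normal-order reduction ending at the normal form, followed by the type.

normal-order reduction sequence:
  (fun (η : Eq Nat zero zero) => J Nat zero (fun (r : Nat) => fun (e : Eq Nat ((fun (β : Nat) => β) zero) r) => Nat) zero zero η) (refl Nat zero)
  ~> J Nat zero (fun (η : Nat) => fun (r : Eq Nat ((fun (e : Nat) => e) zero) η) => Nat) zero zero (refl Nat zero)
  ~> zero
inferred type:
  Nat


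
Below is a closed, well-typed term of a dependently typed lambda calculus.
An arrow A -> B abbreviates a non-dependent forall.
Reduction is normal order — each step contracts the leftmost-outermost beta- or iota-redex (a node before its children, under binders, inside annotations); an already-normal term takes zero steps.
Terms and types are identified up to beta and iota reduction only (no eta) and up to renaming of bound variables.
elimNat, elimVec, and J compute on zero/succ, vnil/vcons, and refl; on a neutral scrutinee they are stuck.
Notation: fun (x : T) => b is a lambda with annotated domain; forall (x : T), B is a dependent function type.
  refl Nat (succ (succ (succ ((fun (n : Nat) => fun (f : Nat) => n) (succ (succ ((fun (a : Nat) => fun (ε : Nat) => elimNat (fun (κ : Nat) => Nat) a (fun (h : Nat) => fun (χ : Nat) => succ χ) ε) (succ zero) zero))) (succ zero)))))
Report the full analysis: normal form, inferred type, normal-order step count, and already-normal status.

normal form:
  refl Nat (succ (succ (succ (succ (succ (succ zero))))))
type:
  Eq Nat (succ (succ (succ (succ (succ (succ zero)))))) (succ (succ (succ (succ (succ (succ zero))))))
steps to reach normal form (normal order): 5
term was already normal: no
first redex: a beta-redex


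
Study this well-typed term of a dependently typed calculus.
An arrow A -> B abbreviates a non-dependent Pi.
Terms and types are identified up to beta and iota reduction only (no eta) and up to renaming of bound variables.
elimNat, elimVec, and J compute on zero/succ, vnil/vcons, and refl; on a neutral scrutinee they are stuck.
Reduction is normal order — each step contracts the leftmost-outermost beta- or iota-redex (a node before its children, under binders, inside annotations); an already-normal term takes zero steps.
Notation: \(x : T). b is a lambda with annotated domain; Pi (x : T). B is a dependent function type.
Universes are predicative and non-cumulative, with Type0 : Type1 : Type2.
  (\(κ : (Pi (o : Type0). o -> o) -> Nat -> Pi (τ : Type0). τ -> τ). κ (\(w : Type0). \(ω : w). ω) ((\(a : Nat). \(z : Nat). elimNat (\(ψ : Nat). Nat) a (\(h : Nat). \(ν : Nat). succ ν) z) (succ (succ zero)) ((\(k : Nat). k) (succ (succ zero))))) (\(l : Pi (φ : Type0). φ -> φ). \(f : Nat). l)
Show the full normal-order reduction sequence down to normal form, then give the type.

reduction (normal order):
  (\(κ : (Pi (o : Type0). o -> o) -> Nat -> Pi (τ : Type0). τ -> τ). κ (\(w : Type0). \(ω : w). ω) ((\(a : Nat). \(z : Nat). elimNat (\(ψ : Nat). Nat) a (\(h : Nat). \(ν : Nat). succ ν) z) (succ (succ zero)) ((\(k : Nat). k) (succ (succ zero))))) (\(l : Pi (φ : Type0). φ -> φ). \(f : Nat). l)
  ~> (\(κ : Pi (o : Type0). o -> o). \(τ : Nat). κ) (\(w : Type0). \(ω : w). ω) ((\(a : Nat). \(z : Nat). elimNat (\(ψ : Nat). Nat) a (\(h : Nat). \(ν : Nat). succ ν) z) (succ (succ zero)) ((\(k : Nat). k) (succ (succ zero))))
  ~> (\(κ : Nat). \(o : Type0). \(τ : o). τ) ((\(w : Nat). \(ω : Nat). elimNat (\(a : Nat). Nat) w (\(z : Nat). \(ψ : Nat). succ ψ) ω) (succ (succ zero)) ((\(h : Nat). h) (succ (succ zero))))
  ~> \(κ : Type0). \(o : κ). o
inferred type:
  Pi (κ : Type0). κ -> κ


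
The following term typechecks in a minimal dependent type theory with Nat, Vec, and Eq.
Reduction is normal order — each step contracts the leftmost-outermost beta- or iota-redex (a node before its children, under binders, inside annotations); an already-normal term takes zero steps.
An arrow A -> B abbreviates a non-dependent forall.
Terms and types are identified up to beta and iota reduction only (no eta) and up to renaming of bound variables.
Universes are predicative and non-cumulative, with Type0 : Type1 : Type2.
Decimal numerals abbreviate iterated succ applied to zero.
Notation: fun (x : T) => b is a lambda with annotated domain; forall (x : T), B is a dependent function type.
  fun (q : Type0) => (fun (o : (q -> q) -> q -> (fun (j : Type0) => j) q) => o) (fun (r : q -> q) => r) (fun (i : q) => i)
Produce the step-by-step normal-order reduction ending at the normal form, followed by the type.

normal-order reduction sequence:
  fun (q : Type0) => (fun (o : (q -> q) -> q -> (fun (j : Type0) => j) q) => o) (fun (r : q -> q) => r) (fun (i : q) => i)
  ~> fun (q : Type0) => (fun (o : q -> q) => o) (fun (j : q) => j)
  ~> fun (q : Type0) => fun (o : q) => o
type:
  forall (q : Type0), q -> q


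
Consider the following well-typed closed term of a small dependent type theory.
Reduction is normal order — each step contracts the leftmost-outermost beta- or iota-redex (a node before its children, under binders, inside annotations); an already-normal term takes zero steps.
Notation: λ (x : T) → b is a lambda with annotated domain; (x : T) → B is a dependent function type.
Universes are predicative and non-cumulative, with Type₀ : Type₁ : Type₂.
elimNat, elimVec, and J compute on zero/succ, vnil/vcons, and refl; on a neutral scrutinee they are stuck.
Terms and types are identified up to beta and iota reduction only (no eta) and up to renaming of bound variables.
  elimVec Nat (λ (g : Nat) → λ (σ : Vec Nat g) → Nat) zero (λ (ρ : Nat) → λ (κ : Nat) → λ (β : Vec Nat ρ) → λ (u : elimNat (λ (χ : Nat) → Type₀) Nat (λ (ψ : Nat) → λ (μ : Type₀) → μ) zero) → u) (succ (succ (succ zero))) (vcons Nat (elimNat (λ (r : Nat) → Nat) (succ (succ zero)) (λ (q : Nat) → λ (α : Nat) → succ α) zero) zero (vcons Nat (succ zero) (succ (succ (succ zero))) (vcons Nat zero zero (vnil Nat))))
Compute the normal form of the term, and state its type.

normal form:
  zero
type:
  Nat
observation: the leftmost-outermost redex is an elimVec iota-redex, and normalization takes 16 steps.


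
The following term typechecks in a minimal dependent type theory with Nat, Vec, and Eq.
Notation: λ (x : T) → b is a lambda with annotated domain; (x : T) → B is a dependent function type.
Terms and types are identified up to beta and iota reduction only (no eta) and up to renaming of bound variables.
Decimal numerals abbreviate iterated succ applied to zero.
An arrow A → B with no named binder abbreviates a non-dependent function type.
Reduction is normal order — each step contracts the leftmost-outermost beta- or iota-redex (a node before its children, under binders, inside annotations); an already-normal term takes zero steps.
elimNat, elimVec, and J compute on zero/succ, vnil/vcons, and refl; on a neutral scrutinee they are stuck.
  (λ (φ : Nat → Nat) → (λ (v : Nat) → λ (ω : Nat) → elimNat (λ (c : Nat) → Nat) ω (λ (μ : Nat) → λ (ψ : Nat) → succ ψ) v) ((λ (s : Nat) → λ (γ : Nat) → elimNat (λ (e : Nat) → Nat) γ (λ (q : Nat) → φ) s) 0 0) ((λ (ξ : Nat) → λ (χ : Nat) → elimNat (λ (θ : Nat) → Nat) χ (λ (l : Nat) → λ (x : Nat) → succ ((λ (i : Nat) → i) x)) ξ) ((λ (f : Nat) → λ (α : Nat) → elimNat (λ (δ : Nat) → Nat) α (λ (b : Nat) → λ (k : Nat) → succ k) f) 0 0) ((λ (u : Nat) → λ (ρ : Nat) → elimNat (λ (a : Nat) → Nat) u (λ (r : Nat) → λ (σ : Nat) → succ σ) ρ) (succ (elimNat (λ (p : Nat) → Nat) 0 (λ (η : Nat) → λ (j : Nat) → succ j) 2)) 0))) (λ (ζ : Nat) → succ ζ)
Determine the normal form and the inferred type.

reduced normal form:
  3
inferred type:
  Nat
observation: the first redex contracted is a beta-redex; the normal form is reached in 24 normal-order steps.


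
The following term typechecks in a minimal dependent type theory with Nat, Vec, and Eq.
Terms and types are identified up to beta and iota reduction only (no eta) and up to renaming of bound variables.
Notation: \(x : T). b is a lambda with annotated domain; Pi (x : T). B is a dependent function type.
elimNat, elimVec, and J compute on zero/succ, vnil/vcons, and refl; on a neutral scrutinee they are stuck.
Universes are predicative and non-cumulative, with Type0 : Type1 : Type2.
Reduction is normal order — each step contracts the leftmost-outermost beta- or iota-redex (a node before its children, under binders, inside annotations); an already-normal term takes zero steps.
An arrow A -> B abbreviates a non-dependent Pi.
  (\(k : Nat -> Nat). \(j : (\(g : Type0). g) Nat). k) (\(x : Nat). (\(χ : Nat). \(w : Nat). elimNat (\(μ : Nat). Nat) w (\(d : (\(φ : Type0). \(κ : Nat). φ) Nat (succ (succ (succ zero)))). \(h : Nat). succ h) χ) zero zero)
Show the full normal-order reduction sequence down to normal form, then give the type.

normal-order reduction sequence:
  (\(k : Nat -> Nat). \(j : (\(g : Type0). g) Nat). k) (\(x : Nat). (\(χ : Nat). \(w : Nat). elimNat (\(μ : Nat). Nat) w (\(d : (\(φ : Type0). \(κ : Nat). φ) Nat (succ (succ (succ zero)))). \(h : Nat). succ h) χ) zero zero)
  ~> \(k : (\(j : Type0). j) Nat). \(g : Nat). (\(x : Nat). \(χ : Nat). elimNat (\(w : Nat). Nat) χ (\(μ : (\(d : Type0). \(φ : Nat). d) Nat (succ (succ (succ zero)))). \(κ : Nat). succ κ) x) zero zero
  ~> \(k : Nat). \(j : Nat). (\(g : Nat). \(x : Nat). elimNat (\(χ : Nat). Nat) x (\(w : (\(μ : Type0). \(d : Nat). μ) Nat (succ (succ (succ zero)))). \(φ : Nat). succ φ) g) zero zero
  ~> \(k : Nat). \(j : Nat). (\(g : Nat). elimNat (\(x : Nat). Nat) g (\(χ : (\(w : Type0). \(μ : Nat). w) Nat (succ (succ (succ zero)))). \(d : Nat). succ d) zero) zero
  ~> \(k : Nat). \(j : Nat). elimNat (\(g : Nat). Nat) zero (\(x : (\(χ : Type0). \(w : Nat). χ) Nat (succ (succ (succ zero)))). \(μ : Nat). succ μ) zero
  ~> \(k : Nat). \(j : Nat). zero
type:
  Nat -> Nat -> Nat


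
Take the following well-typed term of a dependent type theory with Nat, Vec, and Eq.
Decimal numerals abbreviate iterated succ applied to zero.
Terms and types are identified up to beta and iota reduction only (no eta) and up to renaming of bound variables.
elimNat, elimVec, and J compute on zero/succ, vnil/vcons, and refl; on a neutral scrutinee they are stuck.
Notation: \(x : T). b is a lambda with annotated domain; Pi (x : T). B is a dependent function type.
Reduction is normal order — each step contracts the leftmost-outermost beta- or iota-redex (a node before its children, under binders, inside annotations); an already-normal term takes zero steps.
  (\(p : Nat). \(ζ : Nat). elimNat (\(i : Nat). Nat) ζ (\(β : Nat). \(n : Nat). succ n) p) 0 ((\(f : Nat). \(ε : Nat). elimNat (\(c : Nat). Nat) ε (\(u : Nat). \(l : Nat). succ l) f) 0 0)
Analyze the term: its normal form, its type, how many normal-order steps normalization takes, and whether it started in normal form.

normal form:
  0
the term's type:
  Nat
normal-order step count: 6
already normal: no
first redex: a beta-redex


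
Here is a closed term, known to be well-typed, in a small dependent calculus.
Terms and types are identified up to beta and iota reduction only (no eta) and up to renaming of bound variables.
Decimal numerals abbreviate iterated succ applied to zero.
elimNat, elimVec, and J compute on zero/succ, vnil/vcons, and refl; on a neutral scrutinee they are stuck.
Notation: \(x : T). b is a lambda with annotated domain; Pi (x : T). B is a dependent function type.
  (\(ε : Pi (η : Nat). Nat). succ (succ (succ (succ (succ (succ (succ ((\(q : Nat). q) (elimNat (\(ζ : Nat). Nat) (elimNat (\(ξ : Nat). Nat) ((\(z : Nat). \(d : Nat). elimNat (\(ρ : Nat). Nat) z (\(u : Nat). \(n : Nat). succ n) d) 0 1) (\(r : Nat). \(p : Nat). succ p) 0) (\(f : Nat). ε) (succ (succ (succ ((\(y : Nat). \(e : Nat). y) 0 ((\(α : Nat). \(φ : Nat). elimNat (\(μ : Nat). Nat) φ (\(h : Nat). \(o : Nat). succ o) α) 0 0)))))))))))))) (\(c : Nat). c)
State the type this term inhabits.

inferred type:
  Nat


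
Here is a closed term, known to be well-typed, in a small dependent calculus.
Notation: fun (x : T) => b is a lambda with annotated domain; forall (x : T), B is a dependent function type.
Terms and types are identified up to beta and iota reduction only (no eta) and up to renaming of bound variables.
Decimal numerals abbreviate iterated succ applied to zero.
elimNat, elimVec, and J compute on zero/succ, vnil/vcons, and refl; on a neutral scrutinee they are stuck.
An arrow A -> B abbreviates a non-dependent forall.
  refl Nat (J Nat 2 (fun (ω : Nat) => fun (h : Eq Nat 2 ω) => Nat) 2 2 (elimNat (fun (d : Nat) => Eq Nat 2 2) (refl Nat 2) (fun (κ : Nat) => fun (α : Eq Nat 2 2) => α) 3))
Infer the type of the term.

type:
  Eq Nat 2 2


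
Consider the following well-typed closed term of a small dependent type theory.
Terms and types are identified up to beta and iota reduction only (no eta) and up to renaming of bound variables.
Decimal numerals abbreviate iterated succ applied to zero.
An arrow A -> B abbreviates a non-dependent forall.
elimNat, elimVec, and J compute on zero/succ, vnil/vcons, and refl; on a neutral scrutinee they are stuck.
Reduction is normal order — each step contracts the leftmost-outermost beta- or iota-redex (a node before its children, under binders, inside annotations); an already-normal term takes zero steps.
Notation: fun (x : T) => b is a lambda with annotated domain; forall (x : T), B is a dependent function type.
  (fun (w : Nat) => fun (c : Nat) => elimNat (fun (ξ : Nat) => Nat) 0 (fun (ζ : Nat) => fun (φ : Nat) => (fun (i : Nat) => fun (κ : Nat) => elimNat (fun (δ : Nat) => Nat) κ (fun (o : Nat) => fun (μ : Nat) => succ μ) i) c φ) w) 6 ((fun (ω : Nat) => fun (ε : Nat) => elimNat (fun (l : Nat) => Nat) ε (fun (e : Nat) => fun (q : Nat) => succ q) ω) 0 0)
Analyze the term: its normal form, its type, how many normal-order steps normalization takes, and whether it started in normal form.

reduced normal form:
  0
the term's type:
  Nat
normal-order step count: 57
started in normal form: no
first contracted redex: a beta-redex


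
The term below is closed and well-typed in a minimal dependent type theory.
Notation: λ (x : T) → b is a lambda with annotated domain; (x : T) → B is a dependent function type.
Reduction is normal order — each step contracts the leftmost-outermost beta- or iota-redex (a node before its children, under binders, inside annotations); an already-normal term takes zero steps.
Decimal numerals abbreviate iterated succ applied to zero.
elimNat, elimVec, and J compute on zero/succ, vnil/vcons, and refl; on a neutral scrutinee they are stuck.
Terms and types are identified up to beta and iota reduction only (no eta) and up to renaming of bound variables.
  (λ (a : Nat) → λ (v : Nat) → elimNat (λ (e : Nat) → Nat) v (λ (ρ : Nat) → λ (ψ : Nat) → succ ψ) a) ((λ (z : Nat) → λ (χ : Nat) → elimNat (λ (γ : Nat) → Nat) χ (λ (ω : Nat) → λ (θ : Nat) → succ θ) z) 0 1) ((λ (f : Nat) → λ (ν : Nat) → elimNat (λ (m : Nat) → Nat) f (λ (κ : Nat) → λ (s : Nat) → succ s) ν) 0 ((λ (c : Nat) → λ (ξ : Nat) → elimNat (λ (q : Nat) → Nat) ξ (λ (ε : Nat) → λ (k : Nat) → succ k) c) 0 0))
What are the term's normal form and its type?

normal form:
  1
the term's type:
  Nat
observation: contracting a beta-redex first, the term normalizes in 15 steps.


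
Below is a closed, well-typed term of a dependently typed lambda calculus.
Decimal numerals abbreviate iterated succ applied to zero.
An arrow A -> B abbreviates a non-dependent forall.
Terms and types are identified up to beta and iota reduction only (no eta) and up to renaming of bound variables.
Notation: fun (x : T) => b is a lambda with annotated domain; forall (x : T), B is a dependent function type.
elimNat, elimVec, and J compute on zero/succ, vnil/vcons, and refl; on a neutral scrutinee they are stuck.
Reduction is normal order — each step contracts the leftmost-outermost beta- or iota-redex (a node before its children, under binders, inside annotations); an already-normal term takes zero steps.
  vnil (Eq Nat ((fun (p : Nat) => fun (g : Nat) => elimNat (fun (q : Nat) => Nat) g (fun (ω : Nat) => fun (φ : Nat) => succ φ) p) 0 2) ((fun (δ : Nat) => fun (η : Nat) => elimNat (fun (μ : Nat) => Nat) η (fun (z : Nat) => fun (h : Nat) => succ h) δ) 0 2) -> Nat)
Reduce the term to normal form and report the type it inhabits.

reduced normal form:
  vnil (Eq Nat 2 2 -> Nat)
the term's type:
  Vec (Eq Nat 2 2 -> Nat) 0


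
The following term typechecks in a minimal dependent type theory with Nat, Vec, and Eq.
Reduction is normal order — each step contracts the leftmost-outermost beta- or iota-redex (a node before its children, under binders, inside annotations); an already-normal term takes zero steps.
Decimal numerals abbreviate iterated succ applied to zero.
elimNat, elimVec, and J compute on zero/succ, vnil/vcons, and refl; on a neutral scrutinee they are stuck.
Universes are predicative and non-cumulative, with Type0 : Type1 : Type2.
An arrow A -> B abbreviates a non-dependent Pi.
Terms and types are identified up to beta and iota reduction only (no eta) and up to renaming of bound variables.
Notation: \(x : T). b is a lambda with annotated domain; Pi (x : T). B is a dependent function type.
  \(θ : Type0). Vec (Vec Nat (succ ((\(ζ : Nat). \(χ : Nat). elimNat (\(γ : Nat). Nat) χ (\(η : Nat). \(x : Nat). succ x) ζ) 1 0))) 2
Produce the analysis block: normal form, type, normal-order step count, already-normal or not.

resulting normal form:
  \(θ : Type0). Vec (Vec Nat 2) 2
inferred type:
  Type0 -> Type0
steps to reach normal form (normal order): 6
term was already normal: no
first redex: a beta-redex


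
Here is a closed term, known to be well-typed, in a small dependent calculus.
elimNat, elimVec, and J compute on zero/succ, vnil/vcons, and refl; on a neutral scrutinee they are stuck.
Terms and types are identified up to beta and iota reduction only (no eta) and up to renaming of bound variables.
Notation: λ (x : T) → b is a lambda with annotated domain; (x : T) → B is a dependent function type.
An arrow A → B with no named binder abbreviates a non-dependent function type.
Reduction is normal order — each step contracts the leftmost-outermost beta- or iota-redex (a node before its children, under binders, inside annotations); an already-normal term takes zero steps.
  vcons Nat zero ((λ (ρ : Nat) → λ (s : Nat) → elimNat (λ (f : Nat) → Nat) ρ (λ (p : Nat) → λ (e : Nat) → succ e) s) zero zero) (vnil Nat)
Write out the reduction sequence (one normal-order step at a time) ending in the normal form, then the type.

normal-order reduction:
  vcons Nat zero ((λ (ρ : Nat) → λ (s : Nat) → elimNat (λ (f : Nat) → Nat) ρ (λ (p : Nat) → λ (e : Nat) → succ e) s) zero zero) (vnil Nat)
  ~> vcons Nat zero ((λ (ρ : Nat) → elimNat (λ (s : Nat) → Nat) zero (λ (f : Nat) → λ (p : Nat) → succ p) ρ) zero) (vnil Nat)
  ~> vcons Nat zero (elimNat (λ (ρ : Nat) → Nat) zero (λ (s : Nat) → λ (f : Nat) → succ f) zero) (vnil Nat)
  ~> vcons Nat zero zero (vnil Nat)
inferred type:
  Vec Nat (succ zero)


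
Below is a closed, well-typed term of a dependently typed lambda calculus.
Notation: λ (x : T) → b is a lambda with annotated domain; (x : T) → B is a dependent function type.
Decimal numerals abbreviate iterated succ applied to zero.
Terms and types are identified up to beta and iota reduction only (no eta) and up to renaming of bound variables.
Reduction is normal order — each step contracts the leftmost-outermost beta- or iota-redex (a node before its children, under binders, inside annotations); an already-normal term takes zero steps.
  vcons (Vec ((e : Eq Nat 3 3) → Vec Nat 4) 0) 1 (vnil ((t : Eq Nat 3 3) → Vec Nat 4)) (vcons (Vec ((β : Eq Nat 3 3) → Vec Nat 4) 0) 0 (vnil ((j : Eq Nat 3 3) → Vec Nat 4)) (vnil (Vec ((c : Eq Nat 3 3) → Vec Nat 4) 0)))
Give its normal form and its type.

reduced normal form:
  vcons (Vec ((e : Eq Nat 3 3) → Vec Nat 4) 0) 1 (vnil ((t : Eq Nat 3 3) → Vec Nat 4)) (vcons (Vec ((β : Eq Nat 3 3) → Vec Nat 4) 0) 0 (vnil ((j : Eq Nat 3 3) → Vec Nat 4)) (vnil (Vec ((c : Eq Nat 3 3) → Vec Nat 4) 0)))
inferred type:
  Vec (Vec ((e : Eq Nat 3 3) → Vec Nat 4) 0) 2
observation: no redex remains anywhere in the term; it is its own normal form.


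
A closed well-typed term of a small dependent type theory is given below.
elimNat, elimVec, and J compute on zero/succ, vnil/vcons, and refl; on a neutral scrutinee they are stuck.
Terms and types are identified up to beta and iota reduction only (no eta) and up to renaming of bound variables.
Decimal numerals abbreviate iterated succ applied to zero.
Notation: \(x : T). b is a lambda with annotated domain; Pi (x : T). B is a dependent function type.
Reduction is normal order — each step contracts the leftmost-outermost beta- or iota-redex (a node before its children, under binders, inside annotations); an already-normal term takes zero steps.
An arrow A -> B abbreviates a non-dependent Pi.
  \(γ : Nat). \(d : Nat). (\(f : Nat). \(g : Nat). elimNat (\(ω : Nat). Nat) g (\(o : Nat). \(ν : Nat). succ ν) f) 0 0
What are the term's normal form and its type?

resulting normal form:
  \(γ : Nat). \(d : Nat). 0
type:
  Nat -> Nat -> Nat


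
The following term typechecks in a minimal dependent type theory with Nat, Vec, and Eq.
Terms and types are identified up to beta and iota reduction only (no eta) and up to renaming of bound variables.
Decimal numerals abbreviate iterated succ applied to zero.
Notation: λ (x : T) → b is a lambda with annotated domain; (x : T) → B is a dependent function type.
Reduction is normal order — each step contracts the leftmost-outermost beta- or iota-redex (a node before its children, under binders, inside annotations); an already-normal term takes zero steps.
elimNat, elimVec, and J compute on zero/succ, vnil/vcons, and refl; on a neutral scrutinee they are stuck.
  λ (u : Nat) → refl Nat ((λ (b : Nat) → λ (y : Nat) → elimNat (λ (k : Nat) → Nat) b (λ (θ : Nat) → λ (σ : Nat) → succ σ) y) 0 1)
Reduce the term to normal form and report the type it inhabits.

normal form:
  λ (u : Nat) → refl Nat 1
the term's type:
  (u : Nat) → Eq Nat 1 1


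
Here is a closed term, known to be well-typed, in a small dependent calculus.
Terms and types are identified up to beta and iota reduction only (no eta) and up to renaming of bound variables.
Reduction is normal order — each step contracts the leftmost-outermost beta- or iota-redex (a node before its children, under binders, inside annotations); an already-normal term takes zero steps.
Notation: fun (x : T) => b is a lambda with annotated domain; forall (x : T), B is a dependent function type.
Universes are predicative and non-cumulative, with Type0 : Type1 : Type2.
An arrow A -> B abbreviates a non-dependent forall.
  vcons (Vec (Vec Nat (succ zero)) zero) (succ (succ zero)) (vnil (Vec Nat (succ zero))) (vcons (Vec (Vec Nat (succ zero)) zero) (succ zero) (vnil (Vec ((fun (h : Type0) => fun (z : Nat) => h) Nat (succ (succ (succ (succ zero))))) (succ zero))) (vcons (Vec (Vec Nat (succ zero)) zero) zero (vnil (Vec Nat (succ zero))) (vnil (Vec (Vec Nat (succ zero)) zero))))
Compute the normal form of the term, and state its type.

reduced normal form:
  vcons (Vec (Vec Nat (succ zero)) zero) (succ (succ zero)) (vnil (Vec Nat (succ zero))) (vcons (Vec (Vec Nat (succ zero)) zero) (succ zero) (vnil (Vec Nat (succ zero))) (vcons (Vec (Vec Nat (succ zero)) zero) zero (vnil (Vec Nat (succ zero))) (vnil (Vec (Vec Nat (succ zero)) zero))))
inferred type:
  Vec (Vec (Vec Nat (succ zero)) zero) (succ (succ (succ zero)))


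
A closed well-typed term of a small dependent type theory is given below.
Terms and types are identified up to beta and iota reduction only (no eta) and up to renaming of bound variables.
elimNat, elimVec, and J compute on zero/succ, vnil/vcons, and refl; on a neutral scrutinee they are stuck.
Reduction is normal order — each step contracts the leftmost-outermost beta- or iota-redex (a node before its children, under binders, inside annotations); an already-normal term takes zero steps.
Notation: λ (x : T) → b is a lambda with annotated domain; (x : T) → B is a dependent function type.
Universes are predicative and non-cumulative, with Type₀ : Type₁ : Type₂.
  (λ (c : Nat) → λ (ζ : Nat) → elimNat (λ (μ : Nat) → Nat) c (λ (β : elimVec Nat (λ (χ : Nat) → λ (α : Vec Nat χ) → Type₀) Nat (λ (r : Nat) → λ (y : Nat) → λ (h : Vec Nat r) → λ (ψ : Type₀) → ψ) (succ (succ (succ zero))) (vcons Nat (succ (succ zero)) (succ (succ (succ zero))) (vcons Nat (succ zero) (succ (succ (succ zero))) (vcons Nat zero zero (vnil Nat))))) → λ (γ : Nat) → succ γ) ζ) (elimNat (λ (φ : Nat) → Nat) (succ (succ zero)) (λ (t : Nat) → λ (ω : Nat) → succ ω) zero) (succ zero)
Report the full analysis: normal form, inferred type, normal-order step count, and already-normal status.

reduced normal form:
  succ (succ (succ zero))
inferred type:
  Nat
steps to reach normal form (normal order): 7
started in normal form: no
first contracted redex: a beta-redex


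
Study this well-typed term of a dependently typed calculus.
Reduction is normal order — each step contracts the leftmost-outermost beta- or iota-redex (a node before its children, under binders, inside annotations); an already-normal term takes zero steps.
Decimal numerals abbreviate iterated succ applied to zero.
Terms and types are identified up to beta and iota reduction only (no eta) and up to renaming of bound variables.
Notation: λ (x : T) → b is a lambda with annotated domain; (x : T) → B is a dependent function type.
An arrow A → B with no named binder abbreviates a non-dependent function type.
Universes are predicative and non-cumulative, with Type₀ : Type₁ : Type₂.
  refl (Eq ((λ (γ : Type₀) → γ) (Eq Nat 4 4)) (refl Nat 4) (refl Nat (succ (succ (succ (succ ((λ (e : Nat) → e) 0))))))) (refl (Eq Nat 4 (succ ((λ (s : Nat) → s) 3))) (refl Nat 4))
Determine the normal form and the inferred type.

resulting normal form:
  refl (Eq (Eq Nat 4 4) (refl Nat 4) (refl Nat 4)) (refl (Eq Nat 4 4) (refl Nat 4))
the term's type:
  Eq (Eq (Eq Nat 4 4) (refl Nat 4) (refl Nat 4)) (refl (Eq Nat 4 4) (refl Nat 4)) (refl (Eq Nat 4 4) (refl Nat 4))
observation: normalization takes exactly 3 steps under the normal-order strategy.


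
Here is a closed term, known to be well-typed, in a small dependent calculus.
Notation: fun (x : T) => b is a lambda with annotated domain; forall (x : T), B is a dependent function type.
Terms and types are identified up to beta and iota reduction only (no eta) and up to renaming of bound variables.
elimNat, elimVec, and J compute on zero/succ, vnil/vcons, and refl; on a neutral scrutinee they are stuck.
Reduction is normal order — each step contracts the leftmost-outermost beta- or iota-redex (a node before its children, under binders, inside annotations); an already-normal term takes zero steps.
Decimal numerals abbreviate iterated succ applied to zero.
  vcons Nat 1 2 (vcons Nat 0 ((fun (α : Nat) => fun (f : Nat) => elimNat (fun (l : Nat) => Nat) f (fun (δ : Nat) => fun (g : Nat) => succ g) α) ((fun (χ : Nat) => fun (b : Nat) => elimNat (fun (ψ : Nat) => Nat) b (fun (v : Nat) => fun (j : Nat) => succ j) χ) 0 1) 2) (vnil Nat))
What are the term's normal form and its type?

normal form:
  vcons Nat 1 2 (vcons Nat 0 3 (vnil Nat))
type:
  Vec Nat 2


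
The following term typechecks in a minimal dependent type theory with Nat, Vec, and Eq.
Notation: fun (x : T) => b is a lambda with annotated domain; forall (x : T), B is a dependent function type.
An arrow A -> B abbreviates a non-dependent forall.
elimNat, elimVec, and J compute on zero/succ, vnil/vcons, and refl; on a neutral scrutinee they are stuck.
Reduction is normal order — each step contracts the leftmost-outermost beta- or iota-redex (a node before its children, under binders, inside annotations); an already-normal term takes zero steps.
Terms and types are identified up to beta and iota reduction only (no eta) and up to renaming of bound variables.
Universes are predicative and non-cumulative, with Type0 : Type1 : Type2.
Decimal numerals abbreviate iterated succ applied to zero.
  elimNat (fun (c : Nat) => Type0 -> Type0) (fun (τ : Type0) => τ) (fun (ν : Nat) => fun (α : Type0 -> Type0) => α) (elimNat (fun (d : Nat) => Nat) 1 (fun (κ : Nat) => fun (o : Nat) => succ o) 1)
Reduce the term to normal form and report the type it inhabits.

normal form:
  fun (c : Type0) => c
inferred type:
  Type0 -> Type0


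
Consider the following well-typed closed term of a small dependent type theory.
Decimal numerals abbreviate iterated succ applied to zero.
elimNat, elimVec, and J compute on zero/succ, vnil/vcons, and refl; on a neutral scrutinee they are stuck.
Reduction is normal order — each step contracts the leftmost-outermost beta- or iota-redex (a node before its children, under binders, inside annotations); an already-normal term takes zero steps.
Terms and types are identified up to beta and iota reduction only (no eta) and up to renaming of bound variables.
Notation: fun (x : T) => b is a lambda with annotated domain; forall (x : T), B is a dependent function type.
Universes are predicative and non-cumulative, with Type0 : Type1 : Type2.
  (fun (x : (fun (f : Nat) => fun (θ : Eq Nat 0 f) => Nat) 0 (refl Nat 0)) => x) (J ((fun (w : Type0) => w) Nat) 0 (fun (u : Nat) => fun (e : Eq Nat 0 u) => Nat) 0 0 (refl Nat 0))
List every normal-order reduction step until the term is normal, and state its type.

normal-order reduction:
  (fun (x : (fun (f : Nat) => fun (θ : Eq Nat 0 f) => Nat) 0 (refl Nat 0)) => x) (J ((fun (w : Type0) => w) Nat) 0 (fun (u : Nat) => fun (e : Eq Nat 0 u) => Nat) 0 0 (refl Nat 0))
  ~> J ((fun (x : Type0) => x) Nat) 0 (fun (f : Nat) => fun (θ : Eq Nat 0 f) => Nat) 0 0 (refl Nat 0)
  ~> 0
the term's type:
  Nat
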